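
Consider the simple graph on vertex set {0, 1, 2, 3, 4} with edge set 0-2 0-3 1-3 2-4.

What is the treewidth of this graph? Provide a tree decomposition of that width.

Treewidth 1.
One such decomposition:
Bags: B1 = {1, 3}  B2 = {0, 3}  B3 = {0, 2}  B4 = {2, 4}
Tree: B1–B2, B2–B3, B3–B4

Every bag has size at most 2, so the width is 2 − 1 = 1 and tw(G) ≤ 1. Any graph with an edge has treewidth ≥ 1, and G has the edge 1–3. Combining the bounds, tw(G) = 1.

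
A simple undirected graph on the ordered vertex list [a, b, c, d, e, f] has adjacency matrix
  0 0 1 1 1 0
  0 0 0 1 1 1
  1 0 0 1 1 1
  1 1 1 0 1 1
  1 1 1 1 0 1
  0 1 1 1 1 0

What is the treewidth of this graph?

A width-3 tree decomposition is:
Bags: B1 = {a, c, d, e}  B2 = {c, d, e, f}  B3 = {b, d, e, f}
Tree: B1–B2, B2–B3
Every bag has size at most 4, so the width is 4 − 1 = 3 and tw(G) ≤ 3. Conversely, {a, c, d, e} is a clique of size 4, and the vertices of any clique must share a bag in every tree decomposition; so some bag has ≥ 4 vertices and tw(G) ≥ 3. The upper and lower bounds meet at 3, so that is the treewidth.

3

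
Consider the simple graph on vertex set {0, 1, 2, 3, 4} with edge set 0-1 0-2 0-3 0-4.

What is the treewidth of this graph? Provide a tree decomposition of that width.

Each bag holds 2 vertices, so the decomposition has width 1, which upper-bounds the treewidth. Since G has at least one edge (e.g. 0–4), it is not an edgeless graph, so tw(G) ≥ 1. Therefore the treewidth is 1.

Treewidth 1.
One optimal decomposition is:
Bags: B1 = {0, 4}  B2 = {0, 2}  B3 = {0, 3}  B4 = {0, 1}
Tree: B1–B2, B1–B3, B3–B4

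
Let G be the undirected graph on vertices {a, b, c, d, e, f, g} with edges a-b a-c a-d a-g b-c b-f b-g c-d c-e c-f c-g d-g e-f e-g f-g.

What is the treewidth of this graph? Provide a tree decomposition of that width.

Every bag has size at most 4, so the width is 4 − 1 = 3 and tw(G) ≤ 3. Conversely, {a, c, d, g} is a clique of size 4, and the vertices of any clique must share a bag in every tree decomposition; so some bag has ≥ 4 vertices and tw(G) ≥ 3. Combining the bounds, tw(G) = 3.

Treewidth 3.
One optimal decomposition is:
Bags: B1 = {b, c, f, g}  B2 = {c, e, f, g}  B3 = {a, b, c, g}  B4 = {a, c, d, g}
Tree: B1–B2, B1–B3, B3–B4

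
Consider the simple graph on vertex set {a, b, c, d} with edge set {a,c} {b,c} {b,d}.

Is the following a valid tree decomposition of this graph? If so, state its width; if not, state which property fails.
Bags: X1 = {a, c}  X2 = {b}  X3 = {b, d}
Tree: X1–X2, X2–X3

A tree decomposition must satisfy three properties: every vertex lies in some bag; for every edge, both endpoints lie together in some bag; and for every vertex, the bags containing it form a connected subtree. Here edge (c,b) lies in no bag, so the decomposition is invalid.

No — edge (c,b) lies in no bag.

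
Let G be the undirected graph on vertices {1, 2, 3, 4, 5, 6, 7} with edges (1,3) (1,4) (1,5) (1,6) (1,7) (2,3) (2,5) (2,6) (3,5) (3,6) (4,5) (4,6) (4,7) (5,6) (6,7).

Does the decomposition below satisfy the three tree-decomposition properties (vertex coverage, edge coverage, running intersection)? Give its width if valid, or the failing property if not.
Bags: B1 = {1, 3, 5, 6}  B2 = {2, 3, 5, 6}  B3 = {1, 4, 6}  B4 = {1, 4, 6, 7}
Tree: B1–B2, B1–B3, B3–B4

No — edge (5,4) lies in no bag.

A tree decomposition must satisfy three properties: every vertex lies in some bag; for every edge, both endpoints lie together in some bag; and for every vertex, the bags containing it form a connected subtree. Here edge (5,4) lies in no bag, so the decomposition is invalid.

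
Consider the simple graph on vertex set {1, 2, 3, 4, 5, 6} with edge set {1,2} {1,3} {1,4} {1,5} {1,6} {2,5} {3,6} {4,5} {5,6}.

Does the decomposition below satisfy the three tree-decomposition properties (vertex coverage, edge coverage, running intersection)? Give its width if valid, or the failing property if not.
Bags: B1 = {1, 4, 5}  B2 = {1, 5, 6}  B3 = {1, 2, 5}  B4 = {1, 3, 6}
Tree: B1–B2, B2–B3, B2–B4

Yes; width 2.

Every vertex of G appears in some bag (union = {1, 2, 3, 4, 5, 6}); every edge is covered by a bag; and for each vertex v the set of bags containing v is connected in the bag tree. The decomposition is therefore valid. The largest bag has 3 vertices, so the width is 2.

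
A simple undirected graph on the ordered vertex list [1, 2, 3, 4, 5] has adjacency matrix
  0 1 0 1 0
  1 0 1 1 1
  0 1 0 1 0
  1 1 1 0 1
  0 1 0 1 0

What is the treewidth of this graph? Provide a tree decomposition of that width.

Each bag holds 3 vertices, so the decomposition has width 2, which upper-bounds the treewidth. Conversely, {1, 2, 4} is a clique of size 3, and the vertices of any clique must share a bag in every tree decomposition; so some bag has ≥ 3 vertices and tw(G) ≥ 2. Therefore the treewidth is 2.

Treewidth 2.
Bags: B1 = {1, 2, 4}  B2 = {2, 4, 5}  B3 = {2, 3, 4}
Tree: B1–B2, B1–B3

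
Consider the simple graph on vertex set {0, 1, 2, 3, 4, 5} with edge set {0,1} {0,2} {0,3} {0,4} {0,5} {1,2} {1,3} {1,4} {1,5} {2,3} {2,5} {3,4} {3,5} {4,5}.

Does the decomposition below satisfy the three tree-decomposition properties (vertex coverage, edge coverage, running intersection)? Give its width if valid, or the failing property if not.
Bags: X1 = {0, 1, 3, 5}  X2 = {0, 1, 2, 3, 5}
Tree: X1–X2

A tree decomposition must satisfy three properties: every vertex lies in some bag; for every edge, both endpoints lie together in some bag; and for every vertex, the bags containing it form a connected subtree. Here vertex 4 appears in no bag, so the decomposition is invalid.

No — vertex 4 appears in no bag.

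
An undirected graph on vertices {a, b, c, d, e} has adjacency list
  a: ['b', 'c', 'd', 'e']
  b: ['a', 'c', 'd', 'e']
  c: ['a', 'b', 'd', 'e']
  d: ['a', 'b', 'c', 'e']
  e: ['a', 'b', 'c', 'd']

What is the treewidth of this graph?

4

A width-4 tree decomposition is:
Bags: B1 = {a, b, c, d, e}
Tree: (single bag)
With just one bag of size 5, the width is 5 − 1 = 4, so tw(G) ≤ 4. For the lower bound, the 5 vertices {a, b, c, d, e} are pairwise adjacent, and any tree decomposition puts a clique entirely inside one bag — forcing width ≥ 4. Combining the bounds, tw(G) = 4.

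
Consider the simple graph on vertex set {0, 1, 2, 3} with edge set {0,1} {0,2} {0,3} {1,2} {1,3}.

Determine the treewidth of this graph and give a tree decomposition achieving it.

Treewidth 2.
One optimal decomposition is:
Bags: B1 = {0, 1, 3}  B2 = {0, 1, 2}
Tree: B1–B2

Each bag holds 3 vertices, so the decomposition has width 2, which upper-bounds the treewidth. Conversely, {0, 1, 2} is a clique of size 3, and the vertices of any clique must share a bag in every tree decomposition; so some bag has ≥ 3 vertices and tw(G) ≥ 2. Hence tw(G) = 2 exactly.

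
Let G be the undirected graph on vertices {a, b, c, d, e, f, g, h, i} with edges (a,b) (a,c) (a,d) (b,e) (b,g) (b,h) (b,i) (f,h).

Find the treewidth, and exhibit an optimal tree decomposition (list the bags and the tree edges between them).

Treewidth 1.
One such decomposition:
Bags: B1 = {a, d}  B2 = {a, b}  B3 = {b, h}  B4 = {b, g}  B5 = {b, e}  B6 = {b, i}  B7 = {f, h}  B8 = {a, c}
Tree: B1–B2, B2–B3, B3–B4, B4–B5, B3–B6, B3–B7, B2–B8

Every bag has size at most 2, so the width is 2 − 1 = 1 and tw(G) ≤ 1. Any graph with an edge has treewidth ≥ 1, and G has the edge a–d. Therefore the treewidth is 1.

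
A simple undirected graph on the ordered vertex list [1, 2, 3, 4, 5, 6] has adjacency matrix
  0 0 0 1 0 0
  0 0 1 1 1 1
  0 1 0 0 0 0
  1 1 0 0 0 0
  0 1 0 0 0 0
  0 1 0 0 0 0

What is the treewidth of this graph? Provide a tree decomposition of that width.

Treewidth 1.
Bags: B1 = {1, 4}  B2 = {2, 4}  B3 = {2, 6}  B4 = {2, 5}  B5 = {2, 3}
Tree: B1–B2, B2–B3, B2–B4, B4–B5

Each bag holds 2 vertices, so the decomposition has width 1, which upper-bounds the treewidth. Since G has at least one edge (e.g. 1–4), it is not an edgeless graph, so tw(G) ≥ 1. Hence tw(G) = 1 exactly.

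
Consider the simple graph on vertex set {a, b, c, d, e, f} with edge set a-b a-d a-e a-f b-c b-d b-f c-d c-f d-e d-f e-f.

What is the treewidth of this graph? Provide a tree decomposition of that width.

Treewidth 3.
Bags: B1 = {a, b, d, f}  B2 = {b, c, d, f}  B3 = {a, d, e, f}
Tree: B1–B2, B1–B3

The largest bag has 4 vertices, giving width 3; this decomposition certifies tw(G) ≤ 3. For the lower bound, the 4 vertices {b, c, d, f} are pairwise adjacent, and any tree decomposition puts a clique entirely inside one bag — forcing width ≥ 3. Combining the bounds, tw(G) = 3.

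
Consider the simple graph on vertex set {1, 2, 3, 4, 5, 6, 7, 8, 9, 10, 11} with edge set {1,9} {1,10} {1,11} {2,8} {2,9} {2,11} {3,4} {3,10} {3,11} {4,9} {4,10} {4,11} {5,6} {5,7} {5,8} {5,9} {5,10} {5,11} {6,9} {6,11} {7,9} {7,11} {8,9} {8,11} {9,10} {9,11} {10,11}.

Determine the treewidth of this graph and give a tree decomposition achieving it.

Each bag holds 4 vertices, so the decomposition has width 3, which upper-bounds the treewidth. For the lower bound, the 4 vertices {1, 9, 10, 11} are pairwise adjacent, and any tree decomposition puts a clique entirely inside one bag — forcing width ≥ 3. The upper and lower bounds meet at 3, so that is the treewidth.

Treewidth 3.
One optimal decomposition is:
Bags: B1 = {5, 9, 10, 11}  B2 = {1, 9, 10, 11}  B3 = {4, 9, 10, 11}  B4 = {5, 8, 9, 11}  B5 = {5, 7, 9, 11}  B6 = {2, 8, 9, 11}  B7 = {3, 4, 10, 11}  B8 = {5, 6, 9, 11}
Tree: B1–B2, B2–B3, B1–B4, B1–B5, B4–B6, B3–B7, B4–B8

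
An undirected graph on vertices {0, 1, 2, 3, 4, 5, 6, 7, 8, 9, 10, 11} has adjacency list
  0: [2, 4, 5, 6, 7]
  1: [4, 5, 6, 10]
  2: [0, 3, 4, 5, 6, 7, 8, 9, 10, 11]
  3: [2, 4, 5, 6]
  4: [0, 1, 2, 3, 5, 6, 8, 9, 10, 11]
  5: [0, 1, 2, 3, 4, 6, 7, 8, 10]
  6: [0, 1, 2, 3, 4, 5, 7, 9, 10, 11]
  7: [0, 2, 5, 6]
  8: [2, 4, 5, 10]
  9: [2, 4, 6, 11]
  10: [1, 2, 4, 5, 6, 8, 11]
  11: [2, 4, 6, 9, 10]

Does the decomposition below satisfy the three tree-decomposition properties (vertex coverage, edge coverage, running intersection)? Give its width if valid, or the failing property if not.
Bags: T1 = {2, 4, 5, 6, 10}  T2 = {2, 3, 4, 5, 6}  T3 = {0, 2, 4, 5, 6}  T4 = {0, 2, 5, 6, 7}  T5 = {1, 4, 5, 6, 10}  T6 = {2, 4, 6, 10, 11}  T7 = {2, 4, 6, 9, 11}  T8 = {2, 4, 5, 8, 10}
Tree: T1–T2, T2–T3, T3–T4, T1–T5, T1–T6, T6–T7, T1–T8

Vertex coverage: the bags together contain {0, 1, 2, 3, 4, 5, 6, 7, 8, 9, 10, 11}, the full vertex set. Edge coverage: each edge of G has both endpoints in at least one bag. Running intersection: for every vertex, the bags containing it form a connected subtree. All three properties hold, so this is a valid tree decomposition of width max|bag| − 1 = 4, and hence tw(G) ≤ 4.

Yes; width 4.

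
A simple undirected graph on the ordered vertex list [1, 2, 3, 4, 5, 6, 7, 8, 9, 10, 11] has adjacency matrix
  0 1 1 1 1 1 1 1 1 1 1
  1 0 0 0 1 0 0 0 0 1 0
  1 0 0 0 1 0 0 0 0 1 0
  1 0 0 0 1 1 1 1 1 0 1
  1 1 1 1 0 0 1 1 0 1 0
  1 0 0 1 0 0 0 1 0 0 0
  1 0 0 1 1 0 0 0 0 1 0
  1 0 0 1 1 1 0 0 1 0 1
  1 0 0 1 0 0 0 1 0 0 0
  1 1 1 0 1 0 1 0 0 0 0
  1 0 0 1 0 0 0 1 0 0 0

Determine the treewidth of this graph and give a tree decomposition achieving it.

Treewidth 3.
Bags: B1 = {1, 4, 5, 7}  B2 = {1, 4, 5, 8}  B3 = {1, 5, 7, 10}  B4 = {1, 4, 6, 8}  B5 = {1, 2, 5, 10}  B6 = {1, 4, 8, 9}  B7 = {1, 3, 5, 10}  B8 = {1, 4, 8, 11}
Tree: B1–B2, B1–B3, B2–B4, B3–B5, B4–B6, B5–B7, B4–B8

Every bag has size at most 4, so the width is 4 − 1 = 3 and tw(G) ≤ 3. For the lower bound, the 4 vertices {1, 2, 5, 10} are pairwise adjacent, and any tree decomposition puts a clique entirely inside one bag — forcing width ≥ 3. Therefore the treewidth is 3.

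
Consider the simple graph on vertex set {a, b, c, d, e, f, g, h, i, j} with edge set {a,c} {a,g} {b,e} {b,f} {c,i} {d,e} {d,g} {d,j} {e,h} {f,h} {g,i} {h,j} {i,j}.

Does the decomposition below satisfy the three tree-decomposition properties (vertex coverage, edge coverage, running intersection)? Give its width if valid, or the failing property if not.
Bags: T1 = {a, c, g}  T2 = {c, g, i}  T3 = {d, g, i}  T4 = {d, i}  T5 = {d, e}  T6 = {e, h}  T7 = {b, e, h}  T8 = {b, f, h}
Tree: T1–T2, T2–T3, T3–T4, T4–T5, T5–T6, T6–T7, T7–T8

No — vertex j appears in no bag.

A tree decomposition must satisfy three properties: every vertex lies in some bag; for every edge, both endpoints lie together in some bag; and for every vertex, the bags containing it form a connected subtree. Here vertex j appears in no bag, so the decomposition is invalid.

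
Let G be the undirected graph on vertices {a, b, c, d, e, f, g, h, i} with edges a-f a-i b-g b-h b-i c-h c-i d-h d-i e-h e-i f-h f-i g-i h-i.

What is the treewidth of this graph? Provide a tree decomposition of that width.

Treewidth 2.
One optimal decomposition is:
Bags: B1 = {b, h, i}  B2 = {f, h, i}  B3 = {e, h, i}  B4 = {a, f, i}  B5 = {b, g, i}  B6 = {c, h, i}  B7 = {d, h, i}
Tree: B1–B2, B1–B3, B2–B4, B1–B5, B1–B6, B2–B7

Each bag holds 3 vertices, so the decomposition has width 2, which upper-bounds the treewidth. On the other hand G contains the 3-clique {b, g, i}. A clique must lie in a single bag of any decomposition, so no decomposition can have width below 2. Therefore the treewidth is 2.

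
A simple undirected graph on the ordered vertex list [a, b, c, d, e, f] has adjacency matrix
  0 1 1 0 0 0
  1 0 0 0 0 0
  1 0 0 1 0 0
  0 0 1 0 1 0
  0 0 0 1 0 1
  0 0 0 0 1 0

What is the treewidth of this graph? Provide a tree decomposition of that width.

Each bag holds 2 vertices, so the decomposition has width 1, which upper-bounds the treewidth. Any graph with an edge has treewidth ≥ 1, and G has the edge f–e. Combining the bounds, tw(G) = 1.

Treewidth 1.
Bags: B1 = {e, f}  B2 = {d, e}  B3 = {c, d}  B4 = {a, c}  B5 = {a, b}
Tree: B1–B2, B2–B3, B3–B4, B4–B5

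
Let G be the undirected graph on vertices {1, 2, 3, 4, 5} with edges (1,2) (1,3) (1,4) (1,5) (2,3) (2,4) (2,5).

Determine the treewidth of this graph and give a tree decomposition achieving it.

The largest bag has 3 vertices, giving width 2; this decomposition certifies tw(G) ≤ 2. For the lower bound, the 3 vertices {1, 2, 3} are pairwise adjacent, and any tree decomposition puts a clique entirely inside one bag — forcing width ≥ 2. Combining the bounds, tw(G) = 2.

Treewidth 2.
Bags: B1 = {1, 2, 3}  B2 = {1, 2, 5}  B3 = {1, 2, 4}
Tree: B1–B2, B2–B3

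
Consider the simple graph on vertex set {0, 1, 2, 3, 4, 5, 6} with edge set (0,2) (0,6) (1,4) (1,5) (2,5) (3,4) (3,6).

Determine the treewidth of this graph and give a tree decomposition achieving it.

Treewidth 2.
One optimal decomposition is:
Bags: B1 = {1, 3, 4}  B2 = {1, 3, 6}  B3 = {0, 1, 6}  B4 = {0, 1, 2}  B5 = {1, 2, 5}
Tree: B1–B2, B2–B3, B3–B4, B4–B5

The largest bag has 3 vertices, giving width 2; this decomposition certifies tw(G) ≤ 2. For the lower bound, G contains the cycle 1–4–3–6–0–2–5–1, so G is not a forest; only forests have treewidth ≤ 1, hence tw(G) ≥ 2. Therefore the treewidth is 2.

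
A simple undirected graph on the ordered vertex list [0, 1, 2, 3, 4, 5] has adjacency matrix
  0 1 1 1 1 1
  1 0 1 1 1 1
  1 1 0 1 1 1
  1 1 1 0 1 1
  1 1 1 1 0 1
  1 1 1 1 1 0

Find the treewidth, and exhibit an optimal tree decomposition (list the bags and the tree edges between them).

Treewidth 5.
One such decomposition:
Bags: B1 = {0, 1, 2, 3, 4, 5}
Tree: (single bag)

With just one bag of size 6, the width is 6 − 1 = 5, so tw(G) ≤ 5. For the lower bound, the 6 vertices {0, 1, 2, 3, 4, 5} are pairwise adjacent, and any tree decomposition puts a clique entirely inside one bag — forcing width ≥ 5. The upper and lower bounds meet at 5, so that is the treewidth.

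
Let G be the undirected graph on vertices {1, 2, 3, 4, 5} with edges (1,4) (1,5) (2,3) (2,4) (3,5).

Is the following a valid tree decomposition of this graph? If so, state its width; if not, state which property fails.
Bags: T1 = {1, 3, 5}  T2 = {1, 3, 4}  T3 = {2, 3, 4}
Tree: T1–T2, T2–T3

Yes; width 2.

Every vertex of G appears in some bag (union = {1, 2, 3, 4, 5}); every edge is covered by a bag; and for each vertex v the set of bags containing v is connected in the bag tree. The decomposition is therefore valid. The largest bag has 3 vertices, so the width is 2.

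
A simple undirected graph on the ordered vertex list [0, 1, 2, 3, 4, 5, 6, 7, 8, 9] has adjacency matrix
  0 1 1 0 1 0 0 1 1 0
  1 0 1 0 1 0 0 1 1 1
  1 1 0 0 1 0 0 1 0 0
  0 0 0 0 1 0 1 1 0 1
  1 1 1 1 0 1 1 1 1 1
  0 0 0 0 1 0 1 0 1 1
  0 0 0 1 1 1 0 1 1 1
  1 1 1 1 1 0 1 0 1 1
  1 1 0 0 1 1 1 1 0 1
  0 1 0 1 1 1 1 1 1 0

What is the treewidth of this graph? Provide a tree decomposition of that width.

Treewidth 4.
Bags: B1 = {0, 1, 4, 7, 8}  B2 = {1, 4, 7, 8, 9}  B3 = {4, 6, 7, 8, 9}  B4 = {3, 4, 6, 7, 9}  B5 = {4, 5, 6, 8, 9}  B6 = {0, 1, 2, 4, 7}
Tree: B1–B2, B2–B3, B3–B4, B3–B5, B1–B6

The largest bag has 5 vertices, giving width 4; this decomposition certifies tw(G) ≤ 4. For the lower bound, the 5 vertices {4, 5, 6, 8, 9} are pairwise adjacent, and any tree decomposition puts a clique entirely inside one bag — forcing width ≥ 4. Combining the bounds, tw(G) = 4.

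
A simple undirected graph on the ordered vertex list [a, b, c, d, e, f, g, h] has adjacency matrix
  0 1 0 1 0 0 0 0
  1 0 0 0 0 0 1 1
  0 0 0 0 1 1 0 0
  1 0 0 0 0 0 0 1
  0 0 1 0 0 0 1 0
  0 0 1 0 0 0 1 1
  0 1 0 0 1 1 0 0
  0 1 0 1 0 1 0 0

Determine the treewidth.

2

A width-2 tree decomposition is:
Bags: B1 = {c, e, f}  B2 = {e, f, g}  B3 = {f, g, h}  B4 = {b, g, h}  B5 = {b, d, h}  B6 = {a, b, d}
Tree: B1–B2, B2–B3, B3–B4, B4–B5, B5–B6
The largest bag has 3 vertices, giving width 2; this decomposition certifies tw(G) ≤ 2. For the lower bound, G contains the cycle c–e–g–f–c, so G is not a forest; only forests have treewidth ≤ 1, hence tw(G) ≥ 2. The upper and lower bounds meet at 2, so that is the treewidth.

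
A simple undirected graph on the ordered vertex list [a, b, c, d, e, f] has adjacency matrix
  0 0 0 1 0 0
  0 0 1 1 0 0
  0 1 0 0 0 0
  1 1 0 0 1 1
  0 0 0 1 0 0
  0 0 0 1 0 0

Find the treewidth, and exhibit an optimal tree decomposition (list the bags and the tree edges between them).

Each bag holds 2 vertices, so the decomposition has width 1, which upper-bounds the treewidth. Any graph with an edge has treewidth ≥ 1, and G has the edge d–a. The upper and lower bounds meet at 1, so that is the treewidth.

Treewidth 1.
Bags: B1 = {a, d}  B2 = {d, f}  B3 = {b, d}  B4 = {d, e}  B5 = {b, c}
Tree: B1–B2, B1–B3, B2–B4, B3–B5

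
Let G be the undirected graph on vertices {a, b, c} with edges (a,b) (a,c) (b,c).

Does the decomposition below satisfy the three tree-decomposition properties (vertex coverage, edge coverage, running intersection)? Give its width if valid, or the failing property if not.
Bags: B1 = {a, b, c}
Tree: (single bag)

Vertex coverage: the bags together contain {a, b, c}, the full vertex set. Edge coverage: each edge of G has both endpoints in at least one bag. Running intersection: for every vertex, the bags containing it form a connected subtree. All three properties hold, so this is a valid tree decomposition of width max|bag| − 1 = 2, and hence tw(G) ≤ 2.

Yes; width 2.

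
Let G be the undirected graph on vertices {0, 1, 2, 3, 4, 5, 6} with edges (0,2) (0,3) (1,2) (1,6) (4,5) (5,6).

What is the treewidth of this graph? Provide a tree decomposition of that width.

The largest bag has 2 vertices, giving width 1; this decomposition certifies tw(G) ≤ 1. Since G has at least one edge (e.g. 3–0), it is not an edgeless graph, so tw(G) ≥ 1. Therefore the treewidth is 1.

Treewidth 1.
One optimal decomposition is:
Bags: B1 = {0, 3}  B2 = {0, 2}  B3 = {1, 2}  B4 = {1, 6}  B5 = {5, 6}  B6 = {4, 5}
Tree: B1–B2, B2–B3, B3–B4, B4–B5, B5–B6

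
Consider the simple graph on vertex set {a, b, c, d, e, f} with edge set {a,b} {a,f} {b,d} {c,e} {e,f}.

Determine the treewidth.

A width-1 tree decomposition is:
Bags: B1 = {c, e}  B2 = {e, f}  B3 = {a, f}  B4 = {a, b}  B5 = {b, d}
Tree: B1–B2, B2–B3, B3–B4, B4–B5
Each bag holds 2 vertices, so the decomposition has width 1, which upper-bounds the treewidth. Any graph with an edge has treewidth ≥ 1, and G has the edge c–e. Hence tw(G) = 1 exactly.

1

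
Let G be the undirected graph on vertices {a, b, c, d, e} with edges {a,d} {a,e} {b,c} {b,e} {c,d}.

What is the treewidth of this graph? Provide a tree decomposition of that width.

Treewidth 2.
Bags: B1 = {a, b, e}  B2 = {a, b, d}  B3 = {b, c, d}
Tree: B1–B2, B2–B3

Every bag has size at most 3, so the width is 3 − 1 = 2 and tw(G) ≤ 2. The edges b–e–a–d–c–b form a cycle, so G is not a tree and its treewidth is at least 2. The upper and lower bounds meet at 2, so that is the treewidth.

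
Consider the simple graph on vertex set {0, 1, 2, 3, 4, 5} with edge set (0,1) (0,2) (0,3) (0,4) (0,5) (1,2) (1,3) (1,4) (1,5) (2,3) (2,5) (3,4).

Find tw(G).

A width-3 tree decomposition is:
Bags: B1 = {0, 1, 3, 4}  B2 = {0, 1, 2, 3}  B3 = {0, 1, 2, 5}
Tree: B1–B2, B2–B3
Every bag has size at most 4, so the width is 4 − 1 = 3 and tw(G) ≤ 3. Conversely, {0, 1, 2, 3} is a clique of size 4, and the vertices of any clique must share a bag in every tree decomposition; so some bag has ≥ 4 vertices and tw(G) ≥ 3. Combining the bounds, tw(G) = 3.

3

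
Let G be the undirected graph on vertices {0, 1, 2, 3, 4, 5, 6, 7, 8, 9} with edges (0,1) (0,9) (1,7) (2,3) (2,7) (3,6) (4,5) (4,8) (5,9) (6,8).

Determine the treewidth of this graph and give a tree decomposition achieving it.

Treewidth 2.
Bags: B1 = {0, 1, 9}  B2 = {1, 7, 9}  B3 = {2, 7, 9}  B4 = {2, 3, 9}  B5 = {3, 6, 9}  B6 = {6, 8, 9}  B7 = {4, 8, 9}  B8 = {4, 5, 9}
Tree: B1–B2, B2–B3, B3–B4, B4–B5, B5–B6, B6–B7, B7–B8

Each bag holds 3 vertices, so the decomposition has width 2, which upper-bounds the treewidth. The edges 9–0–1–7–2–3–6–8–4–5–9 form a cycle, so G is not a tree and its treewidth is at least 2. Hence tw(G) = 2 exactly.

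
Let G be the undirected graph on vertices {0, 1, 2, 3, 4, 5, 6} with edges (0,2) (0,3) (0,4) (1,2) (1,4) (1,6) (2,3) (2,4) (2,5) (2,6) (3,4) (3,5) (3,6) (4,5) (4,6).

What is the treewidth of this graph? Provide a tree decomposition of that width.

Treewidth 3.
One optimal decomposition is:
Bags: B1 = {0, 2, 3, 4}  B2 = {2, 3, 4, 6}  B3 = {2, 3, 4, 5}  B4 = {1, 2, 4, 6}
Tree: B1–B2, B2–B3, B2–B4

Each bag holds 4 vertices, so the decomposition has width 3, which upper-bounds the treewidth. On the other hand G contains the 4-clique {1, 2, 4, 6}. A clique must lie in a single bag of any decomposition, so no decomposition can have width below 3. Combining the bounds, tw(G) = 3.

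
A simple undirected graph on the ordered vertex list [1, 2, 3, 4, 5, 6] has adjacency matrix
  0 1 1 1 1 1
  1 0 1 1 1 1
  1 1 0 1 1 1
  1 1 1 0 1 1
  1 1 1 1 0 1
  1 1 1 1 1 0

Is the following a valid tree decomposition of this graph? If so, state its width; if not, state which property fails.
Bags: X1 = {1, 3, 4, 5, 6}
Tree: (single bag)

No — vertex 2 appears in no bag.

A tree decomposition must satisfy three properties: every vertex lies in some bag; for every edge, both endpoints lie together in some bag; and for every vertex, the bags containing it form a connected subtree. Here vertex 2 appears in no bag, so the decomposition is invalid.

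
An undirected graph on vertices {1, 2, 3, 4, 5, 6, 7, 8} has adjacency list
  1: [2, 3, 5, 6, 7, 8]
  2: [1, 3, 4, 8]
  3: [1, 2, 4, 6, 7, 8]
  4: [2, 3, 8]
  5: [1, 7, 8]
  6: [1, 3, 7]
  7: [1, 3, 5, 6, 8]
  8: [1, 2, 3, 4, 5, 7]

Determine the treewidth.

A width-3 tree decomposition is:
Bags: B1 = {1, 5, 7, 8}  B2 = {1, 3, 7, 8}  B3 = {1, 3, 6, 7}  B4 = {1, 2, 3, 8}  B5 = {2, 3, 4, 8}
Tree: B1–B2, B2–B3, B2–B4, B4–B5
The largest bag has 4 vertices, giving width 3; this decomposition certifies tw(G) ≤ 3. For the lower bound, the 4 vertices {1, 2, 3, 8} are pairwise adjacent, and any tree decomposition puts a clique entirely inside one bag — forcing width ≥ 3. The upper and lower bounds meet at 3, so that is the treewidth.

3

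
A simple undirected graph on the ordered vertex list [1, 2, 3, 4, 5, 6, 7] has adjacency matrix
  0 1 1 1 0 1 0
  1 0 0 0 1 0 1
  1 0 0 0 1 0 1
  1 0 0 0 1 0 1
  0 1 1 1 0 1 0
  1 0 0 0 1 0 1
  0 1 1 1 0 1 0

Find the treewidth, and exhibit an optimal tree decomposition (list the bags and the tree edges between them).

Every bag has size at most 4, so the width is 4 − 1 = 3 and tw(G) ≤ 3. For the lower bound: the 4 vertex sets {3,7}, {4,5}, {1}, {6} are disjoint, each induces a connected subgraph, and every pair is joined by at least one edge of G. Contracting each set to a single vertex therefore yields K_{4} as a minor, and since treewidth is minor-monotone, tw(G) ≥ tw(K_{4}) = 3. Therefore the treewidth is 3.

Treewidth 3.
One such decomposition:
Bags: B1 = {1, 3, 5, 7}  B2 = {1, 4, 5, 7}  B3 = {1, 5, 6, 7}  B4 = {1, 2, 5, 7}
Tree: B1–B2, B2–B3, B3–B4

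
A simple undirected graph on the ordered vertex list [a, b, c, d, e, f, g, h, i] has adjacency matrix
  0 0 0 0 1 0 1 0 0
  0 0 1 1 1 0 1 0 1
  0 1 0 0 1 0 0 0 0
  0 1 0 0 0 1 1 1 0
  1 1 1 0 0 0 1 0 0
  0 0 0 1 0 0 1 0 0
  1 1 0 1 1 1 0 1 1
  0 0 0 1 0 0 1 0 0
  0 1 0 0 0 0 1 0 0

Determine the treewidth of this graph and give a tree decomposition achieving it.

Every bag has size at most 3, so the width is 3 − 1 = 2 and tw(G) ≤ 2. For the lower bound, the 3 vertices {d, g, h} are pairwise adjacent, and any tree decomposition puts a clique entirely inside one bag — forcing width ≥ 2. Combining the bounds, tw(G) = 2.

Treewidth 2.
One optimal decomposition is:
Bags: B1 = {b, e, g}  B2 = {a, e, g}  B3 = {b, g, i}  B4 = {b, c, e}  B5 = {b, d, g}  B6 = {d, g, h}  B7 = {d, f, g}
Tree: B1–B2, B1–B3, B1–B4, B3–B5, B5–B6, B5–B7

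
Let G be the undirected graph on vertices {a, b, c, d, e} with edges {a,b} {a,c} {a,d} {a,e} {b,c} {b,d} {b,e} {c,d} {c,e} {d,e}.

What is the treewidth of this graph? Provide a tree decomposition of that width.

A single bag containing all 5 vertices is trivially a valid decomposition of width 4. Conversely, {a, b, c, d, e} is a clique of size 5, and the vertices of any clique must share a bag in every tree decomposition; so some bag has ≥ 5 vertices and tw(G) ≥ 4. Combining the bounds, tw(G) = 4.

Treewidth 4.
Bags: B1 = {a, b, c, d, e}
Tree: (single bag)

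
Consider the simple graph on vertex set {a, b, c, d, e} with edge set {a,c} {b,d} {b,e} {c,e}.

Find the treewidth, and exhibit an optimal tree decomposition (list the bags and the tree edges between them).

Treewidth 1.
One such decomposition:
Bags: B1 = {b, d}  B2 = {b, e}  B3 = {c, e}  B4 = {a, c}
Tree: B1–B2, B2–B3, B3–B4

The largest bag has 2 vertices, giving width 1; this decomposition certifies tw(G) ≤ 1. G has an edge, so its treewidth is at least 1. The upper and lower bounds meet at 1, so that is the treewidth.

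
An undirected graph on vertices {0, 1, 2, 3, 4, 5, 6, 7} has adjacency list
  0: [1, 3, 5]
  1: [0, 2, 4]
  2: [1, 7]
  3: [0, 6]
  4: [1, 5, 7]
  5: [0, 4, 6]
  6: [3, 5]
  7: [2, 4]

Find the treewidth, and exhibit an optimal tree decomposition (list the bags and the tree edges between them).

Every bag has size at most 3, so the width is 3 − 1 = 2 and tw(G) ≤ 2. For the lower bound, G contains the cycle 2–7–4–1–2, so G is not a forest; only forests have treewidth ≤ 1, hence tw(G) ≥ 2. Combining the bounds, tw(G) = 2.

Treewidth 2.
Bags: B1 = {1, 2, 7}  B2 = {1, 4, 7}  B3 = {0, 1, 4}  B4 = {0, 4, 5}  B5 = {0, 3, 5}  B6 = {3, 5, 6}
Tree: B1–B2, B2–B3, B3–B4, B4–B5, B5–B6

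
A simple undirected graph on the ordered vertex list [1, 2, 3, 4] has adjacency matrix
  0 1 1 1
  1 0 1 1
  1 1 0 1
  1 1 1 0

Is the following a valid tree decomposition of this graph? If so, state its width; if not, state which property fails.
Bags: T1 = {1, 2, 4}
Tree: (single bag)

A tree decomposition must satisfy three properties: every vertex lies in some bag; for every edge, both endpoints lie together in some bag; and for every vertex, the bags containing it form a connected subtree. Here vertex 3 appears in no bag, so the decomposition is invalid.

No — vertex 3 appears in no bag.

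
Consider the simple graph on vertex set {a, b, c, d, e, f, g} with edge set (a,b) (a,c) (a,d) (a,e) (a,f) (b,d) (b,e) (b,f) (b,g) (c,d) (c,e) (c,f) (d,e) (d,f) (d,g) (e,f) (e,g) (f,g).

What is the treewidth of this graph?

4

A width-4 tree decomposition is:
Bags: B1 = {a, c, d, e, f}  B2 = {a, b, d, e, f}  B3 = {b, d, e, f, g}
Tree: B1–B2, B2–B3
The largest bag has 5 vertices, giving width 4; this decomposition certifies tw(G) ≤ 4. For the lower bound, the 5 vertices {b, d, e, f, g} are pairwise adjacent, and any tree decomposition puts a clique entirely inside one bag — forcing width ≥ 4. Therefore the treewidth is 4.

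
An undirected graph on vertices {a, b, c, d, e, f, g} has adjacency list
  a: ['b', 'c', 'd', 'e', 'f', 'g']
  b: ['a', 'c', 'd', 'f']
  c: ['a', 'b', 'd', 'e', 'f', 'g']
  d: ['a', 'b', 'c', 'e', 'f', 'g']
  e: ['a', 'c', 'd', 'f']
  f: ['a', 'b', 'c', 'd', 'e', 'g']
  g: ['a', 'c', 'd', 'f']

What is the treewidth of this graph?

A width-4 tree decomposition is:
Bags: B1 = {a, c, d, f, g}  B2 = {a, c, d, e, f}  B3 = {a, b, c, d, f}
Tree: B1–B2, B1–B3
Every bag has size at most 5, so the width is 5 − 1 = 4 and tw(G) ≤ 4. Conversely, {a, c, d, f, g} is a clique of size 5, and the vertices of any clique must share a bag in every tree decomposition; so some bag has ≥ 5 vertices and tw(G) ≥ 4. Therefore the treewidth is 4.

4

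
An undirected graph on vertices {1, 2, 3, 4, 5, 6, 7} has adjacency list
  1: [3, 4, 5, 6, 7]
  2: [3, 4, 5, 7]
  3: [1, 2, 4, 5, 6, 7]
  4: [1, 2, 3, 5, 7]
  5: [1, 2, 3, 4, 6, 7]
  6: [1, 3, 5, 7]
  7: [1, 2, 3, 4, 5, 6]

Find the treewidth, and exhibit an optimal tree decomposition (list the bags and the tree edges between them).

Treewidth 4.
One optimal decomposition is:
Bags: B1 = {1, 3, 5, 6, 7}  B2 = {1, 3, 4, 5, 7}  B3 = {2, 3, 4, 5, 7}
Tree: B1–B2, B2–B3

Every bag has size at most 5, so the width is 5 − 1 = 4 and tw(G) ≤ 4. Conversely, {1, 3, 4, 5, 7} is a clique of size 5, and the vertices of any clique must share a bag in every tree decomposition; so some bag has ≥ 5 vertices and tw(G) ≥ 4. Therefore the treewidth is 4.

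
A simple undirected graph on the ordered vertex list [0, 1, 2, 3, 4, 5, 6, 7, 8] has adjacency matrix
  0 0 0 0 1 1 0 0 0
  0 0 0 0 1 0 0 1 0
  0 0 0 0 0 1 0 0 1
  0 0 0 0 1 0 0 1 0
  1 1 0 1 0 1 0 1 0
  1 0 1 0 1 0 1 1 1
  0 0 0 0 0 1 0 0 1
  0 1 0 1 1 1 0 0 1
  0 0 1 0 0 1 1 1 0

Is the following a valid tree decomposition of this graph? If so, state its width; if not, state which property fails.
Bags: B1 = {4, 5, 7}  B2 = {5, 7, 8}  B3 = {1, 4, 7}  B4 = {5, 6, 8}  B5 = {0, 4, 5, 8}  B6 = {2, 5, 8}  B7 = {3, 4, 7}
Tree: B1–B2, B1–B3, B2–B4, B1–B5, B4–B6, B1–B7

A tree decomposition must satisfy three properties: every vertex lies in some bag; for every edge, both endpoints lie together in some bag; and for every vertex, the bags containing it form a connected subtree. Here bags containing vertex 8 are not connected in the tree, so the decomposition is invalid.

No — bags containing vertex 8 are not connected in the tree.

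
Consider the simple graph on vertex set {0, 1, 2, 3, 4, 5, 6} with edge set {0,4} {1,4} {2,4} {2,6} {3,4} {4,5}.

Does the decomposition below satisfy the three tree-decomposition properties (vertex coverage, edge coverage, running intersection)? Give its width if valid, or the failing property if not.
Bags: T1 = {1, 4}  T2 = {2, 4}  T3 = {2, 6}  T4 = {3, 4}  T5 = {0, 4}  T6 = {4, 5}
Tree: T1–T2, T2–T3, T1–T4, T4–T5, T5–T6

Yes; width 1.

Vertex coverage: the bags together contain {0, 1, 2, 3, 4, 5, 6}, the full vertex set. Edge coverage: each edge of G has both endpoints in at least one bag. Running intersection: for every vertex, the bags containing it form a connected subtree. All three properties hold, so this is a valid tree decomposition of width max|bag| − 1 = 1, and hence tw(G) ≤ 1.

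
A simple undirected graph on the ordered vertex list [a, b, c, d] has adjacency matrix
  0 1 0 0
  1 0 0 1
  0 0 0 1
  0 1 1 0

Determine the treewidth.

A width-1 tree decomposition is:
Bags: B1 = {c, d}  B2 = {b, d}  B3 = {a, b}
Tree: B1–B2, B2–B3
Every bag has size at most 2, so the width is 2 − 1 = 1 and tw(G) ≤ 1. G has an edge, so its treewidth is at least 1. Therefore the treewidth is 1.

1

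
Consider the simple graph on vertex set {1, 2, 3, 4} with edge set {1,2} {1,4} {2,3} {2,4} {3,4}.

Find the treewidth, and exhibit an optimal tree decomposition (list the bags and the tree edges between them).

Treewidth 2.
One optimal decomposition is:
Bags: B1 = {2, 3, 4}  B2 = {1, 2, 4}
Tree: B1–B2

Each bag holds 3 vertices, so the decomposition has width 2, which upper-bounds the treewidth. For the lower bound, the 3 vertices {1, 2, 4} are pairwise adjacent, and any tree decomposition puts a clique entirely inside one bag — forcing width ≥ 2. Hence tw(G) = 2 exactly.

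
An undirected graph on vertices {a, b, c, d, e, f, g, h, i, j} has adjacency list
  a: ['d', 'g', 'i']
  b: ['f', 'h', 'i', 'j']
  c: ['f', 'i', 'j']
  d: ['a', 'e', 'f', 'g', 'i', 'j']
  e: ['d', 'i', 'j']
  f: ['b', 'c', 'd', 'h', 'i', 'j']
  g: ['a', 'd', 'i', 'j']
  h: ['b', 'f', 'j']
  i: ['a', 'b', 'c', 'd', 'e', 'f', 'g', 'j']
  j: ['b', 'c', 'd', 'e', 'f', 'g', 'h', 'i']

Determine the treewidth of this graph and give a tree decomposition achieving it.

The largest bag has 4 vertices, giving width 3; this decomposition certifies tw(G) ≤ 3. On the other hand G contains the 4-clique {b, f, h, j}. A clique must lie in a single bag of any decomposition, so no decomposition can have width below 3. The upper and lower bounds meet at 3, so that is the treewidth.

Treewidth 3.
One such decomposition:
Bags: B1 = {d, e, i, j}  B2 = {d, f, i, j}  B3 = {c, f, i, j}  B4 = {b, f, i, j}  B5 = {b, f, h, j}  B6 = {d, g, i, j}  B7 = {a, d, g, i}
Tree: B1–B2, B2–B3, B2–B4, B4–B5, B1–B6, B6–B7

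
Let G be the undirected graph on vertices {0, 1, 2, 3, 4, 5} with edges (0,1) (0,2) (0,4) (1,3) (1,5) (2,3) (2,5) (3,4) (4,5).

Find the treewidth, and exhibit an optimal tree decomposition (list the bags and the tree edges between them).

Each bag holds 4 vertices, so the decomposition has width 3, which upper-bounds the treewidth. For the lower bound: the 4 vertex sets {0,1}, {3,4}, {2}, {5} are disjoint, each induces a connected subgraph, and every pair is joined by at least one edge of G. Contracting each set to a single vertex therefore yields K_{4} as a minor, and since treewidth is minor-monotone, tw(G) ≥ tw(K_{4}) = 3. Therefore the treewidth is 3.

Treewidth 3.
One optimal decomposition is:
Bags: B1 = {0, 1, 2, 4}  B2 = {1, 2, 3, 4}  B3 = {1, 2, 4, 5}
Tree: B1–B2, B2–B3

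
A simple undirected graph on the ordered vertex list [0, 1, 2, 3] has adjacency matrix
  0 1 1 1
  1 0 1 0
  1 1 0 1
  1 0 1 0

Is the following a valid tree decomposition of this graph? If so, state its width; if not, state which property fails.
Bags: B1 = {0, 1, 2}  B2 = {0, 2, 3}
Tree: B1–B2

Yes; width 2.

Every vertex of G appears in some bag (union = {0, 1, 2, 3}); every edge is covered by a bag; and for each vertex v the set of bags containing v is connected in the bag tree. The decomposition is therefore valid. The largest bag has 3 vertices, so the width is 2.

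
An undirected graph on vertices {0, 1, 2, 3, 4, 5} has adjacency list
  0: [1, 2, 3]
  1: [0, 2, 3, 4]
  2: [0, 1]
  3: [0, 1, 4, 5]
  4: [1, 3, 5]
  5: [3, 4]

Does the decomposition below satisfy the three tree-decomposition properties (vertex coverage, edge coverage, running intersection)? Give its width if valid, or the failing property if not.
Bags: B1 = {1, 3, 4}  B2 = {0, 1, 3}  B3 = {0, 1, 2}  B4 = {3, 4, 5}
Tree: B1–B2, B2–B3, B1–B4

Yes; width 2.

Every vertex of G appears in some bag (union = {0, 1, 2, 3, 4, 5}); every edge is covered by a bag; and for each vertex v the set of bags containing v is connected in the bag tree. The decomposition is therefore valid. The largest bag has 3 vertices, so the width is 2.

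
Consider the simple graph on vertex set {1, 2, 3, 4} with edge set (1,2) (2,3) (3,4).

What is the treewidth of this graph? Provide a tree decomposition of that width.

The largest bag has 2 vertices, giving width 1; this decomposition certifies tw(G) ≤ 1. G has an edge, so its treewidth is at least 1. Therefore the treewidth is 1.

Treewidth 1.
One such decomposition:
Bags: B1 = {2, 3}  B2 = {1, 2}  B3 = {3, 4}
Tree: B1–B2, B1–B3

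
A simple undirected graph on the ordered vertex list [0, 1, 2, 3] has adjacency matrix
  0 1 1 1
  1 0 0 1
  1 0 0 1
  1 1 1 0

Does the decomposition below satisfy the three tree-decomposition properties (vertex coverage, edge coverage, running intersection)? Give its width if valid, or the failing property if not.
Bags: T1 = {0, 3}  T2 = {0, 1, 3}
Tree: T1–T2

A tree decomposition must satisfy three properties: every vertex lies in some bag; for every edge, both endpoints lie together in some bag; and for every vertex, the bags containing it form a connected subtree. Here vertex 2 appears in no bag, so the decomposition is invalid.

No — vertex 2 appears in no bag.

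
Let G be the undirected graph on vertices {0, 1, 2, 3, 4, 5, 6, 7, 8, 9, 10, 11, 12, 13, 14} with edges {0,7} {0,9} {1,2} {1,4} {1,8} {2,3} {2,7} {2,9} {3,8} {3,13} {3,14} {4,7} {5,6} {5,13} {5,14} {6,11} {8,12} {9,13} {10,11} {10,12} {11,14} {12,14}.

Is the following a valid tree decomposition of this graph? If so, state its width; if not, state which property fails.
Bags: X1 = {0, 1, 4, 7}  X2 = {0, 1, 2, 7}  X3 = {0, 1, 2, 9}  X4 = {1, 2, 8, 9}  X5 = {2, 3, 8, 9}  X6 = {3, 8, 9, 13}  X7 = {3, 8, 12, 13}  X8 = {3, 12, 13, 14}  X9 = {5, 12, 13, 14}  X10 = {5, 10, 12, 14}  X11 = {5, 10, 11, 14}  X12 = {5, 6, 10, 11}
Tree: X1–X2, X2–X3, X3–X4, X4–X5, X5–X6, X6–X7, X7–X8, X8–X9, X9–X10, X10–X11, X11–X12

Yes; width 3.

Checking the three conditions: (i) the bags cover all of {0, 1, 2, 3, 4, 5, 6, 7, 8, 9, 10, 11, 12, 13, 14}; (ii) for each edge, some bag contains both endpoints; (iii) the bags containing any fixed vertex form a subtree. All hold, so the decomposition is valid with width 4 − 1 = 3.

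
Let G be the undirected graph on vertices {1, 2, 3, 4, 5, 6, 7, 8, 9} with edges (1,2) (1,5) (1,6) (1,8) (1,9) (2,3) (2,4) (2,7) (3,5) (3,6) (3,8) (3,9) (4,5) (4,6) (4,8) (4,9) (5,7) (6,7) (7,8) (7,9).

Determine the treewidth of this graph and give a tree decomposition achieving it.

Treewidth 4.
One such decomposition:
Bags: B1 = {1, 3, 4, 7, 8}  B2 = {1, 3, 4, 5, 7}  B3 = {1, 3, 4, 6, 7}  B4 = {1, 3, 4, 7, 9}  B5 = {1, 2, 3, 4, 7}
Tree: B1–B2, B2–B3, B3–B4, B4–B5

The largest bag has 5 vertices, giving width 4; this decomposition certifies tw(G) ≤ 4. For the lower bound: the 5 vertex sets {4,8}, {3,5}, {1,6}, {7}, {9} are disjoint, each induces a connected subgraph, and every pair is joined by at least one edge of G. Contracting each set to a single vertex therefore yields K_{5} as a minor, and since treewidth is minor-monotone, tw(G) ≥ tw(K_{5}) = 4. Combining the bounds, tw(G) = 4.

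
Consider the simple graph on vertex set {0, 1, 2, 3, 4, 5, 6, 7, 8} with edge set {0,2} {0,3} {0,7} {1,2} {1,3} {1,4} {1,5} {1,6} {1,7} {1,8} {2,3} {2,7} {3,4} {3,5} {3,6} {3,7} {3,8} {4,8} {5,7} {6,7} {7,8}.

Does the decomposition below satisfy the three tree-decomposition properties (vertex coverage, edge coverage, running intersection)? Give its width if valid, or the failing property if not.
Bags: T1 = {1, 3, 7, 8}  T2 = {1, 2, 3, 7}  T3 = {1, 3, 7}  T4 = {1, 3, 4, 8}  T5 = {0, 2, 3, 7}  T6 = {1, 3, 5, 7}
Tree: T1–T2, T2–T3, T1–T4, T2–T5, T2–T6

No — vertex 6 appears in no bag.

A tree decomposition must satisfy three properties: every vertex lies in some bag; for every edge, both endpoints lie together in some bag; and for every vertex, the bags containing it form a connected subtree. Here vertex 6 appears in no bag, so the decomposition is invalid.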